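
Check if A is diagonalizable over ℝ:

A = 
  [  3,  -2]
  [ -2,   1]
Yes

tr(A) = 4, det(A) = -1
Characteristic polynomial: λ² - tr(A)λ + det(A) = λ² - 4λ - 1
λ² - 4λ - 1 = 0  ⇒  λ = (4 ± √((-4)² - 4·(-1)))/2 = (4 ± √(20))/2
  = 2 + √5,  2 - √5
Eigenvalues: 2 + √5, 2 - √5  (≈ 4.236, -0.2361)
The two irrational eigenvalues are distinct (simple), so each has alg. mult. = geom. mult. = 1.
Sum of geometric multiplicities equals n, so A has n independent eigenvectors.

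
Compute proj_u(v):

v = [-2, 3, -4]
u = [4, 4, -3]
proj_u(v) = [64/41, 64/41, -48/41]

v·u = (-2)(4) + (3)(4) + (-4)(-3) = 16
u·u = (4)² + (4)² + (-3)² = 41
proj_u(v) = (v·u / u·u) × u = (16/41) × u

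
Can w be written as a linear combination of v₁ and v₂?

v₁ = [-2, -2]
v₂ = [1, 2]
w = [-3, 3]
Yes

Form the augmented matrix and row-reduce:
[v₁|v₂|w] = 
  [ -2,   1,  -3]
  [ -2,   2,   3]
R2 → R2 - (1)·R1
REF = 
  [ -2,   1,  -3]
  [  0,   1,   6]

No row of the form [0 0 | nonzero], so the system is consistent. Back-substitution gives c₁ = 9/2, c₂ = 6: w = (9/2)·v₁ + (6)·v₂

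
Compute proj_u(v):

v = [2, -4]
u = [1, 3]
proj_u(v) = [-1, -3]

v·u = (2)(1) + (-4)(3) = -10
u·u = (1)² + (3)² = 10
proj_u(v) = (v·u / u·u) × u = (-10/10) × u = (-1) × u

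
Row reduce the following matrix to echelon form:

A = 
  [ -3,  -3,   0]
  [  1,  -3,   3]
Row operations:
R2 → R2 + (1/3)·R1

Resulting echelon form:
REF = 
  [ -3,  -3,   0]
  [  0,  -4,   3]

Rank = 2 (number of non-zero pivot rows).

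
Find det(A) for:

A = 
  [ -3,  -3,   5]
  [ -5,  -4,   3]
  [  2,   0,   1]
19

Cofactor expansion along row 1:
det(A) = (-3)·((-4)(1) - (3)(0)) - (-3)·((-5)(1) - (3)(2)) + (5)·((-5)(0) - (-4)(2))
  = (-3)(-4) - (-3)(-11) + (5)(8)
  = 19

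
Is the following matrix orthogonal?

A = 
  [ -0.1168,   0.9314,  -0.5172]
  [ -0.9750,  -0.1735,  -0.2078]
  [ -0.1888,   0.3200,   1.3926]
No

AᵀA = 
  [  0.9999,   0,   0.0001]
  [  0,   1,   0]
  [  0.0001,   0,   2.2500]
≠ I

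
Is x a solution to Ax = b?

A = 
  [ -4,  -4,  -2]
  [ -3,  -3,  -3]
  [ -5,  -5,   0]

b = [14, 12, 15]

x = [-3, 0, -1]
Yes

Ax = [14, 12, 15] = b ✓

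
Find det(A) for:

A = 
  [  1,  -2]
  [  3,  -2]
For a 2×2 matrix, det = ad - bc = (1)(-2) - (-2)(3) = 4

det(A) = 4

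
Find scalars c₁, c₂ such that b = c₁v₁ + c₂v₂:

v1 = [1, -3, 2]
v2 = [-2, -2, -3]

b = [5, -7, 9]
c1 = 3, c2 = -1

b = 3·v1 + -1·v2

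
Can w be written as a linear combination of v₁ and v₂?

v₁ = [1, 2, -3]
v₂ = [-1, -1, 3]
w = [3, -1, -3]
No

Form the augmented matrix and row-reduce:
[v₁|v₂|w] = 
  [  1,  -1,   3]
  [  2,  -1,  -1]
  [ -3,   3,  -3]
R2 → R2 - (2)·R1
R3 → R3 + (3)·R1
REF = 
  [  1,  -1,   3]
  [  0,   1,  -7]
  [  0,   0,   6]

Row 3 reads [0 0 | 6], i.e. 0 = 6, so the system is inconsistent and w ∉ span{v₁, v₂}.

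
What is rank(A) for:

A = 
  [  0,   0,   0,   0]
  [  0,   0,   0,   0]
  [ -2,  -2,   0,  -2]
Row reduce:
Swap R1 ↔ R3
REF = 
  [ -2,  -2,   0,  -2]
  [  0,   0,   0,   0]
  [  0,   0,   0,   0]
Pivot columns: 1 → 1 pivot.

rank(A) = 1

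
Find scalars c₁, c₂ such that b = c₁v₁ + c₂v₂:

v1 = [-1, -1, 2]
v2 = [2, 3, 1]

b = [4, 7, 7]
c1 = 2, c2 = 3

b = 2·v1 + 3·v2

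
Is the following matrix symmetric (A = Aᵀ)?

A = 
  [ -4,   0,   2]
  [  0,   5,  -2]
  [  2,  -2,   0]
Yes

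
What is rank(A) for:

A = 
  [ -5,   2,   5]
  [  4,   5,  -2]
Row reduce:
R2 → R2 + (4/5)·R1
REF = 
  [  -5,    2,    5]
  [   0, 33/5,    2]
Pivot columns: 1, 2 → 2 pivots.

rank(A) = 2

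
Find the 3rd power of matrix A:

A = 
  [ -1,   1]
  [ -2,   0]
A² = A·A:
A²[1,1] = (-1)(-1) + (1)(-2) = -1
A²[1,2] = (-1)(1) + (1)(0) = -1
A²[2,1] = (-2)(-1) + (0)(-2) = 2
A²[2,2] = (-2)(1) + (0)(0) = -2
A² = 
  [ -1,  -1]
  [  2,  -2]

A^3 = A^2·A:
A^3[1,1] = (-1)(-1) + (-1)(-2) = 3
A^3[1,2] = (-1)(1) + (-1)(0) = -1
A^3[2,1] = (2)(-1) + (-2)(-2) = 2
A^3[2,2] = (2)(1) + (-2)(0) = 2
A^3 = 
  [  3,  -1]
  [  2,   2]

Therefore
A^3 = 
  [  3,  -1]
  [  2,   2]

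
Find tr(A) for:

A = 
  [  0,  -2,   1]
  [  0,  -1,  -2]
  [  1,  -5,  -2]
-3

tr(A) = 0 + -1 + -2 = -3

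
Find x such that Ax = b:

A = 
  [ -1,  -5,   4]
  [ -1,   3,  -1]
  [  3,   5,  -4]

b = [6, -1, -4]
Row reduce the augmented matrix [A|b]:
R2 → R2 - (1)·R1
R3 → R3 + (3)·R1
R3 → R3 + (5/4)·R2
REF = 
  [  -1,   -5,    4,    6]
  [   0,    8,   -5,   -7]
  [   0,    0,  7/4, 21/4]

Back-substitution:
x₃ = (21/4) / (7/4) = 3
x₂ = (-7 - (-5)(3)) / 8 = 1
x₁ = (6 - (-5)(1) - (4)(3)) / (-1) = 1

x = [1, 1, 3]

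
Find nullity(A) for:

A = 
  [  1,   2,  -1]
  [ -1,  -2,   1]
nullity(A) = 2

Row reduce:
R2 → R2 + (1)·R1
REF = 
  [  1,   2,  -1]
  [  0,   0,   0]
Pivot columns: 1 → 1 pivot.
rank(A) = 1, so nullity(A) = 3 - 1 = 2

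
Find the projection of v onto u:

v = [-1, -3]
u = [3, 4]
proj_u(v) = [-9/5, -12/5]

v·u = (-1)(3) + (-3)(4) = -15
u·u = (3)² + (4)² = 25
proj_u(v) = (v·u / u·u) × u = (-15/25) × u = (-3/5) × u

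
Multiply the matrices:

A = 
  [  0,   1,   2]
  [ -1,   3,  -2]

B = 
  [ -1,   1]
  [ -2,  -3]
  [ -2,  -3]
A is 2×3 and B is 3×2, so AB is 2×2. Each entry is (row of A)·(column of B):
AB[1,1] = (0)(-1) + (1)(-2) + (2)(-2) = -6
AB[1,2] = (0)(1) + (1)(-3) + (2)(-3) = -9
AB[2,1] = (-1)(-1) + (3)(-2) + (-2)(-2) = -1
AB[2,2] = (-1)(1) + (3)(-3) + (-2)(-3) = -4

AB = 
  [ -6,  -9]
  [ -1,  -4]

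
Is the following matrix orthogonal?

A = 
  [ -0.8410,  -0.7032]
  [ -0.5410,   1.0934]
No

AᵀA = 
  [  1,  -0.0001]
  [ -0.0001,   1.6900]
≠ I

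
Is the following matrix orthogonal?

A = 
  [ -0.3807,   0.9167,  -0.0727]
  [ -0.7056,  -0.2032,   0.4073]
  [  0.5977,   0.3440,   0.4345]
No

AᵀA = 
  [  1,   0,   0]
  [  0,   1,   0.0001]
  [  0,   0.0001,   0.3600]
≠ I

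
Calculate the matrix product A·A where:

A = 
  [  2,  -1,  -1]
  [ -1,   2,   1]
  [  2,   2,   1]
A² = A·A:
A²[1,1] = (2)(2) + (-1)(-1) + (-1)(2) = 3
A²[1,2] = (2)(-1) + (-1)(2) + (-1)(2) = -6
A²[1,3] = (2)(-1) + (-1)(1) + (-1)(1) = -4
A²[2,1] = (-1)(2) + (2)(-1) + (1)(2) = -2
A²[2,2] = (-1)(-1) + (2)(2) + (1)(2) = 7
A²[2,3] = (-1)(-1) + (2)(1) + (1)(1) = 4
A²[3,1] = (2)(2) + (2)(-1) + (1)(2) = 4
A²[3,2] = (2)(-1) + (2)(2) + (1)(2) = 4
A²[3,3] = (2)(-1) + (2)(1) + (1)(1) = 1
A² = 
  [  3,  -6,  -4]
  [ -2,   7,   4]
  [  4,   4,   1]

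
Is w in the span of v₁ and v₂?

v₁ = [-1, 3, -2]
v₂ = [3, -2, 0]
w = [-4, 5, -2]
Yes

Form the augmented matrix and row-reduce:
[v₁|v₂|w] = 
  [ -1,   3,  -4]
  [  3,  -2,   5]
  [ -2,   0,  -2]
R2 → R2 + (3)·R1
R3 → R3 - (2)·R1
R3 → R3 + (6/7)·R2
REF = 
  [ -1,   3,  -4]
  [  0,   7,  -7]
  [  0,   0,   0]

No row of the form [0 0 | nonzero], so the system is consistent. Back-substitution gives c₁ = 1, c₂ = -1: w = (1)·v₁ + (-1)·v₂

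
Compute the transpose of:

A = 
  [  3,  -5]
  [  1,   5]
Aᵀ = 
  [  3,   1]
  [ -5,   5]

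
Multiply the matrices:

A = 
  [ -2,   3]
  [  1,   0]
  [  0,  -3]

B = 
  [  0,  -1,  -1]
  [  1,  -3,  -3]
AB = 
  [  3,  -7,  -7]
  [  0,  -1,  -1]
  [ -3,   9,   9]

A is 3×2 and B is 2×3, so AB is 3×3. Each entry is (row of A)·(column of B):
AB[1,1] = (-2)(0) + (3)(1) = 3
AB[1,2] = (-2)(-1) + (3)(-3) = -7
AB[1,3] = (-2)(-1) + (3)(-3) = -7
AB[2,1] = (1)(0) + (0)(1) = 0
AB[2,2] = (1)(-1) + (0)(-3) = -1
AB[2,3] = (1)(-1) + (0)(-3) = -1
AB[3,1] = (0)(0) + (-3)(1) = -3
AB[3,2] = (0)(-1) + (-3)(-3) = 9
AB[3,3] = (0)(-1) + (-3)(-3) = 9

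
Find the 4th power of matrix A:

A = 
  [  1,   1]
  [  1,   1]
A² = A·A:
A²[1,1] = (1)(1) + (1)(1) = 2
A²[1,2] = (1)(1) + (1)(1) = 2
A²[2,1] = (1)(1) + (1)(1) = 2
A²[2,2] = (1)(1) + (1)(1) = 2
A² = 
  [  2,   2]
  [  2,   2]

A^3 = A^2·A:
A^3[1,1] = (2)(1) + (2)(1) = 4
A^3[1,2] = (2)(1) + (2)(1) = 4
A^3[2,1] = (2)(1) + (2)(1) = 4
A^3[2,2] = (2)(1) + (2)(1) = 4
A^3 = 
  [  4,   4]
  [  4,   4]

A^4 = A^3·A:
A^4[1,1] = (4)(1) + (4)(1) = 8
A^4[1,2] = (4)(1) + (4)(1) = 8
A^4[2,1] = (4)(1) + (4)(1) = 8
A^4[2,2] = (4)(1) + (4)(1) = 8
A^4 = 
  [  8,   8]
  [  8,   8]

Therefore
A^4 = 
  [  8,   8]
  [  8,   8]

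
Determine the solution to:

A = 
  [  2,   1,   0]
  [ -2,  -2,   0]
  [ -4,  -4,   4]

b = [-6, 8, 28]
Row reduce the augmented matrix [A|b]:
R2 → R2 + (1)·R1
R3 → R3 + (2)·R1
R3 → R3 - (2)·R2
REF = 
  [  2,   1,   0,  -6]
  [  0,  -1,   0,   2]
  [  0,   0,   4,  12]

Back-substitution:
x₃ = 12 / 4 = 3
x₂ = (2 - (0)(3)) / (-1) = -2
x₁ = (-6 - (1)(-2) - (0)(3)) / 2 = -2

x = [-2, -2, 3]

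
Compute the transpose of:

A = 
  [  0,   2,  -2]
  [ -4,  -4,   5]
Aᵀ = 
  [  0,  -4]
  [  2,  -4]
  [ -2,   5]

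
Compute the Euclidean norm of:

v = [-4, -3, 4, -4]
7.55

||v||₂ = √((-4)² + (-3)² + (4)² + (-4)²) = √57 = 7.55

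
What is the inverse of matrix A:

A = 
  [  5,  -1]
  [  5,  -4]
det(A) = (5)(-4) - (-1)(5) = -15
For a 2×2 matrix, A⁻¹ = (1/det(A)) · [[d, -b], [-c, a]]
    = (-1/15) · [[-4, 1], [-5, 5]]

A⁻¹ = 
  [ 4/15, -1/15]
  [  1/3,  -1/3]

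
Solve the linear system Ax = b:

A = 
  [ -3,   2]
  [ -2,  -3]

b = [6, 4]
x = [-2, 0]

Row reduce the augmented matrix [A|b]:
R2 → R2 - (2/3)·R1
REF = 
  [   -3,     2,     6]
  [    0, -13/3,     0]

Back-substitution:
x₂ = 0 / (-13/3) = 0
x₁ = (6 - (2)(0)) / (-3) = -2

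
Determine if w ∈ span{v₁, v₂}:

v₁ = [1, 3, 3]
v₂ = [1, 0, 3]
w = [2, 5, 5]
No

Form the augmented matrix and row-reduce:
[v₁|v₂|w] = 
  [  1,   1,   2]
  [  3,   0,   5]
  [  3,   3,   5]
R2 → R2 - (3)·R1
R3 → R3 - (3)·R1
REF = 
  [  1,   1,   2]
  [  0,  -3,  -1]
  [  0,   0,  -1]

Row 3 reads [0 0 | -1], i.e. 0 = -1, so the system is inconsistent and w ∉ span{v₁, v₂}.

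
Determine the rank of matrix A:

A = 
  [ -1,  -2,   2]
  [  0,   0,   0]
Row reduce:
(no row operations needed)
REF = 
  [ -1,  -2,   2]
  [  0,   0,   0]
Pivot columns: 1 → 1 pivot.

rank(A) = 1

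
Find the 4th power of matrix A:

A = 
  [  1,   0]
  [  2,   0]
A^4 = 
  [  1,   0]
  [  2,   0]

A² = A·A:
A²[1,1] = (1)(1) + (0)(2) = 1
A²[1,2] = (1)(0) + (0)(0) = 0
A²[2,1] = (2)(1) + (0)(2) = 2
A²[2,2] = (2)(0) + (0)(0) = 0
A² = 
  [  1,   0]
  [  2,   0]

A^3 = A^2·A:
A^3[1,1] = (1)(1) + (0)(2) = 1
A^3[1,2] = (1)(0) + (0)(0) = 0
A^3[2,1] = (2)(1) + (0)(2) = 2
A^3[2,2] = (2)(0) + (0)(0) = 0
A^3 = 
  [  1,   0]
  [  2,   0]

A^4 = A^3·A:
A^4[1,1] = (1)(1) + (0)(2) = 1
A^4[1,2] = (1)(0) + (0)(0) = 0
A^4[2,1] = (2)(1) + (0)(2) = 2
A^4[2,2] = (2)(0) + (0)(0) = 0
A^4 = 
  [  1,   0]
  [  2,   0]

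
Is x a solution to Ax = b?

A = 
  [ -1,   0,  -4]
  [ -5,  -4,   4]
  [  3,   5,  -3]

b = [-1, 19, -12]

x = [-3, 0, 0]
No

Ax = [3, 15, -9] ≠ b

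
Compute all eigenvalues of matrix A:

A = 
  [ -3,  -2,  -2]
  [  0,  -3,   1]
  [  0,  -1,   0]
Characteristic polynomial: det(λI - A) = λ³ + 6λ² + 10λ + 3
Testing integer divisors of the constant term: p(-3) = 0, so (λ + 3) is a factor:
p(λ) = (λ + 3)(λ² + 3λ + 1)
λ² + 3λ + 1 = 0  ⇒  λ = (-3 ± √((3)² - 4·(1)))/2 = (-3 ± √(5))/2
  = (-3 + √5)/2,  (-3 - √5)/2

λ = -3, (-3 + √5)/2, (-3 - √5)/2  (≈ -3, -0.382, -2.618)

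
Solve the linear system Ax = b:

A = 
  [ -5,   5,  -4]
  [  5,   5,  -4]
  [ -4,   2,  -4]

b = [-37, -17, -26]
Row reduce the augmented matrix [A|b]:
R2 → R2 + (1)·R1
R3 → R3 - (4/5)·R1
R3 → R3 + (1/5)·R2
REF = 
  [   -5,     5,    -4,   -37]
  [    0,    10,    -8,   -54]
  [    0,     0, -12/5, -36/5]

Back-substitution:
x₃ = (-36/5) / (-12/5) = 3
x₂ = (-54 - (-8)(3)) / 10 = -3
x₁ = (-37 - (5)(-3) - (-4)(3)) / (-5) = 2

x = [2, -3, 3]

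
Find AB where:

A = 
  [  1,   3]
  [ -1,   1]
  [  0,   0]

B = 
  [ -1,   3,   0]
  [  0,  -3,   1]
A is 3×2 and B is 2×3, so AB is 3×3. Each entry is (row of A)·(column of B):
AB[1,1] = (1)(-1) + (3)(0) = -1
AB[1,2] = (1)(3) + (3)(-3) = -6
AB[1,3] = (1)(0) + (3)(1) = 3
AB[2,1] = (-1)(-1) + (1)(0) = 1
AB[2,2] = (-1)(3) + (1)(-3) = -6
AB[2,3] = (-1)(0) + (1)(1) = 1
AB[3,1] = (0)(-1) + (0)(0) = 0
AB[3,2] = (0)(3) + (0)(-3) = 0
AB[3,3] = (0)(0) + (0)(1) = 0

AB = 
  [ -1,  -6,   3]
  [  1,  -6,   1]
  [  0,   0,   0]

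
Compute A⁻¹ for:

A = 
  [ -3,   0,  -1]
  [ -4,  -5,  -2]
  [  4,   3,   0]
det(A) = (-3)·((-5)(0) - (-2)(3)) - (0)·((-4)(0) - (-2)(4)) + (-1)·((-4)(3) - (-5)(4))
  = (-3)(6) - (0)(8) + (-1)(8)
  = -26
det(A) = -26 ≠ 0, so A is invertible.

Cofactors Cᵢⱼ = (-1)ⁱ⁺ʲ·Mᵢⱼ:
C = 
  [  6,  -8,   8]
  [ -3,   4,   9]
  [ -5,  -2,  15]

adj(A) = Cᵀ:
adj(A) = 
  [  6,  -3,  -5]
  [ -8,   4,  -2]
  [  8,   9,  15]

A⁻¹ = (-1/26) · adj(A):
A⁻¹ = 
  [ -3/13,   3/26,   5/26]
  [  4/13,  -2/13,   1/13]
  [ -4/13,  -9/26, -15/26]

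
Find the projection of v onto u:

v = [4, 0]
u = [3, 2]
proj_u(v) = [36/13, 24/13]

v·u = (4)(3) + (0)(2) = 12
u·u = (3)² + (2)² = 13
proj_u(v) = (v·u / u·u) × u = (12/13) × u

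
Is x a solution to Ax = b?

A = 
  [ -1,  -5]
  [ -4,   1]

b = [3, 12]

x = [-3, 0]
Yes

Ax = [3, 12] = b ✓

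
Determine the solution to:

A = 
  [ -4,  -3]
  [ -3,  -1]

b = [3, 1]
x = [0, -1]

Row reduce the augmented matrix [A|b]:
R2 → R2 - (3/4)·R1
REF = 
  [  -4,   -3,    3]
  [   0,  5/4, -5/4]

Back-substitution:
x₂ = (-5/4) / (5/4) = -1
x₁ = (3 - (-3)(-1)) / (-4) = 0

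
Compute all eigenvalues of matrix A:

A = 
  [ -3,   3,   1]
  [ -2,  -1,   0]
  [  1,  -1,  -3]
Characteristic polynomial: det(λI - A) = λ³ + 7λ² + 20λ + 24
Testing integer divisors of the constant term: p(-3) = 0, so (λ + 3) is a factor:
p(λ) = (λ + 3)(λ² + 4λ + 8)
λ² + 4λ + 8 = 0  ⇒  λ = (-4 ± √((4)² - 4·(8)))/2 = (-4 ± √(-16))/2
  = -2 + 2i,  -2 - 2i

λ = -3, -2 + 2i, -2 - 2i  (≈ -3, -2 + 2i, -2 - 2i)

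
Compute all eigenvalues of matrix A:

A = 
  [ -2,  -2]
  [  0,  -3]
λ = -2, -3

tr(A) = -5, det(A) = 6
Characteristic polynomial: λ² - tr(A)λ + det(A) = λ² + 5λ + 6
λ² + 5λ + 6 = (λ + 3)(λ + 2)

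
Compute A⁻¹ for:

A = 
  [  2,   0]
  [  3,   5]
det(A) = (2)(5) - (0)(3) = 10
For a 2×2 matrix, A⁻¹ = (1/det(A)) · [[d, -b], [-c, a]]
    = (1/10) · [[5, 0], [-3, 2]]

A⁻¹ = 
  [  1/2,     0]
  [-3/10,   1/5]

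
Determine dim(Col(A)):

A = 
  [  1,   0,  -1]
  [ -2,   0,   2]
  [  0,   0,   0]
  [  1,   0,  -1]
dim(Col(A)) = 1

Row reduce:
R2 → R2 + (2)·R1
R4 → R4 - (1)·R1
REF = 
  [  1,   0,  -1]
  [  0,   0,   0]
  [  0,   0,   0]
  [  0,   0,   0]
Pivot columns: 1 → 1 pivot.
dim(Col(A)) = number of pivot columns = 1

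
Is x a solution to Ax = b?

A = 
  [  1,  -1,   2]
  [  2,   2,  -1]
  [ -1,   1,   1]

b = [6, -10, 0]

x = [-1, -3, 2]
Yes

Ax = [6, -10, 0] = b ✓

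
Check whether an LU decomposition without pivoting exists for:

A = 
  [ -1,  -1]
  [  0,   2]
Yes.
A[1,1] = -1 ≠ 0, so Gaussian elimination proceeds without a row swap: multiplier ℓ₂₁ = (0)/(-1) = 0, and U[2,2] = 2 - (0)(-1) = 2.
L = 
  [  1,   0]
  [  0,   1]
U = 
  [ -1,  -1]
  [  0,   2]
Check row 2 of LU: [(0)(-1), (0)(-1) + 2] = [0, 2] = row 2 of A ✓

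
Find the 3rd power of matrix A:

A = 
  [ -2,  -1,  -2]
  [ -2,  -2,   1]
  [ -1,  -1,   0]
A² = A·A:
A²[1,1] = (-2)(-2) + (-1)(-2) + (-2)(-1) = 8
A²[1,2] = (-2)(-1) + (-1)(-2) + (-2)(-1) = 6
A²[1,3] = (-2)(-2) + (-1)(1) + (-2)(0) = 3
A²[2,1] = (-2)(-2) + (-2)(-2) + (1)(-1) = 7
A²[2,2] = (-2)(-1) + (-2)(-2) + (1)(-1) = 5
A²[2,3] = (-2)(-2) + (-2)(1) + (1)(0) = 2
A²[3,1] = (-1)(-2) + (-1)(-2) + (0)(-1) = 4
A²[3,2] = (-1)(-1) + (-1)(-2) + (0)(-1) = 3
A²[3,3] = (-1)(-2) + (-1)(1) + (0)(0) = 1
A² = 
  [  8,   6,   3]
  [  7,   5,   2]
  [  4,   3,   1]

A^3 = A^2·A:
A^3[1,1] = (8)(-2) + (6)(-2) + (3)(-1) = -31
A^3[1,2] = (8)(-1) + (6)(-2) + (3)(-1) = -23
A^3[1,3] = (8)(-2) + (6)(1) + (3)(0) = -10
A^3[2,1] = (7)(-2) + (5)(-2) + (2)(-1) = -26
A^3[2,2] = (7)(-1) + (5)(-2) + (2)(-1) = -19
A^3[2,3] = (7)(-2) + (5)(1) + (2)(0) = -9
A^3[3,1] = (4)(-2) + (3)(-2) + (1)(-1) = -15
A^3[3,2] = (4)(-1) + (3)(-2) + (1)(-1) = -11
A^3[3,3] = (4)(-2) + (3)(1) + (1)(0) = -5
A^3 = 
  [-31, -23, -10]
  [-26, -19,  -9]
  [-15, -11,  -5]

Therefore
A^3 = 
  [-31, -23, -10]
  [-26, -19,  -9]
  [-15, -11,  -5]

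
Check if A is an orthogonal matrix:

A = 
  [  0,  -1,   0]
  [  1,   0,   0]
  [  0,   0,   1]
Yes

AᵀA = 
  [  1,   0,   0]
  [  0,   1,   0]
  [  0,   0,   1]
= I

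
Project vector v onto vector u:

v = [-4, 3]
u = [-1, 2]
v·u = (-4)(-1) + (3)(2) = 10
u·u = (-1)² + (2)² = 5
proj_u(v) = (v·u / u·u) × u = (10/5) × u = (2) × u

proj_u(v) = [-2, 4]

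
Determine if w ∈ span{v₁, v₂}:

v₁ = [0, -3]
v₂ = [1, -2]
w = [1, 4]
Yes

Form the augmented matrix and row-reduce:
[v₁|v₂|w] = 
  [  0,   1,   1]
  [ -3,  -2,   4]
Swap R1 ↔ R2
REF = 
  [ -3,  -2,   4]
  [  0,   1,   1]

No row of the form [0 0 | nonzero], so the system is consistent. Back-substitution gives c₁ = -2, c₂ = 1: w = (-2)·v₁ + (1)·v₂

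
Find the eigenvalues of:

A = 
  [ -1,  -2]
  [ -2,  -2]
tr(A) = -3, det(A) = -2
Characteristic polynomial: λ² - tr(A)λ + det(A) = λ² + 3λ - 2
λ² + 3λ - 2 = 0  ⇒  λ = (-3 ± √((3)² - 4·(-2)))/2 = (-3 ± √(17))/2
  = (-3 + √17)/2,  (-3 - √17)/2

λ = (-3 + √17)/2, (-3 - √17)/2  (≈ 0.5616, -3.562)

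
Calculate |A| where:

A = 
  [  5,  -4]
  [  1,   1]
For a 2×2 matrix, det = ad - bc = (5)(1) - (-4)(1) = 9

det(A) = 9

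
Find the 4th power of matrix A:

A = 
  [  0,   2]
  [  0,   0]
A^4 = 
  [  0,   0]
  [  0,   0]

A² = A·A:
A²[1,1] = (0)(0) + (2)(0) = 0
A²[1,2] = (0)(2) + (2)(0) = 0
A²[2,1] = (0)(0) + (0)(0) = 0
A²[2,2] = (0)(2) + (0)(0) = 0
A² = 
  [  0,   0]
  [  0,   0]

A^3 = A^2·A:
A^3[1,1] = (0)(0) + (0)(0) = 0
A^3[1,2] = (0)(2) + (0)(0) = 0
A^3[2,1] = (0)(0) + (0)(0) = 0
A^3[2,2] = (0)(2) + (0)(0) = 0
A^3 = 
  [  0,   0]
  [  0,   0]

A^4 = A^3·A:
A^4[1,1] = (0)(0) + (0)(0) = 0
A^4[1,2] = (0)(2) + (0)(0) = 0
A^4[2,1] = (0)(0) + (0)(0) = 0
A^4[2,2] = (0)(2) + (0)(0) = 0
A^4 = 
  [  0,   0]
  [  0,   0]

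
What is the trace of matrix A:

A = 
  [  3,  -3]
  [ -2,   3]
6

tr(A) = 3 + 3 = 6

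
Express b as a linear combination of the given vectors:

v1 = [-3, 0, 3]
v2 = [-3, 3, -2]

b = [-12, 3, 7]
c1 = 3, c2 = 1

b = 3·v1 + 1·v2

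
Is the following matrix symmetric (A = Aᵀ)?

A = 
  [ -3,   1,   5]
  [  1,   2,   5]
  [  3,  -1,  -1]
No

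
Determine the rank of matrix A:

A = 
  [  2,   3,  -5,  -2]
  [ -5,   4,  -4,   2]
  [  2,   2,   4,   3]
rank(A) = 3

Row reduce:
R2 → R2 + (5/2)·R1
R3 → R3 - (1)·R1
R3 → R3 + (2/23)·R2
REF = 
  [     2,      3,     -5,     -2]
  [     0,   23/2,  -33/2,     -3]
  [     0,      0, 174/23, 109/23]
Pivot columns: 1, 2, 3 → 3 pivots.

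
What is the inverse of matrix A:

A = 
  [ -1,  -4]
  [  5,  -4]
det(A) = (-1)(-4) - (-4)(5) = 24
For a 2×2 matrix, A⁻¹ = (1/det(A)) · [[d, -b], [-c, a]]
    = (1/24) · [[-4, 4], [-5, -1]]

A⁻¹ = 
  [ -1/6,   1/6]
  [-5/24, -1/24]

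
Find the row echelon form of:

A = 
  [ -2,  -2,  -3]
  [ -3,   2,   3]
Row operations:
R2 → R2 - (3/2)·R1

Resulting echelon form:
REF = 
  [  -2,   -2,   -3]
  [   0,    5, 15/2]

Rank = 2 (number of non-zero pivot rows).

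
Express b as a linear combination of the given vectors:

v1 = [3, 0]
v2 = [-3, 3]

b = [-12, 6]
c1 = -2, c2 = 2

b = -2·v1 + 2·v2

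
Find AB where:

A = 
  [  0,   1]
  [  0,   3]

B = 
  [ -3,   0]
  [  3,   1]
A is 2×2 and B is 2×2, so AB is 2×2. Each entry is (row of A)·(column of B):
AB[1,1] = (0)(-3) + (1)(3) = 3
AB[1,2] = (0)(0) + (1)(1) = 1
AB[2,1] = (0)(-3) + (3)(3) = 9
AB[2,2] = (0)(0) + (3)(1) = 3

AB = 
  [  3,   1]
  [  9,   3]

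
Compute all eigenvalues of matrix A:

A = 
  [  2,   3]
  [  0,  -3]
λ = 2, -3

tr(A) = -1, det(A) = -6
Characteristic polynomial: λ² - tr(A)λ + det(A) = λ² + λ - 6
λ² + λ - 6 = (λ + 3)(λ - 2)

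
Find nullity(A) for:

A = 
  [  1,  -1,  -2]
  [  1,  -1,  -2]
nullity(A) = 2

Row reduce:
R2 → R2 - (1)·R1
REF = 
  [  1,  -1,  -2]
  [  0,   0,   0]
Pivot columns: 1 → 1 pivot.
rank(A) = 1, so nullity(A) = 3 - 1 = 2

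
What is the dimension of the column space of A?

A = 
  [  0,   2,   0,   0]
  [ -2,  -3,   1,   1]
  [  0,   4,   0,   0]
Row reduce:
Swap R1 ↔ R2
R3 → R3 - (2)·R2
REF = 
  [ -2,  -3,   1,   1]
  [  0,   2,   0,   0]
  [  0,   0,   0,   0]
Pivot columns: 1, 2 → 2 pivots.
dim(Col(A)) = number of pivot columns = 2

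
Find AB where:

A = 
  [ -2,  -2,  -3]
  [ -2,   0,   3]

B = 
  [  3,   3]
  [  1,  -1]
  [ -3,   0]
AB = 
  [  1,  -4]
  [-15,  -6]

A is 2×3 and B is 3×2, so AB is 2×2. Each entry is (row of A)·(column of B):
AB[1,1] = (-2)(3) + (-2)(1) + (-3)(-3) = 1
AB[1,2] = (-2)(3) + (-2)(-1) + (-3)(0) = -4
AB[2,1] = (-2)(3) + (0)(1) + (3)(-3) = -15
AB[2,2] = (-2)(3) + (0)(-1) + (3)(0) = -6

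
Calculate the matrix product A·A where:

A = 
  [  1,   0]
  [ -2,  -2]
A² = A·A:
A²[1,1] = (1)(1) + (0)(-2) = 1
A²[1,2] = (1)(0) + (0)(-2) = 0
A²[2,1] = (-2)(1) + (-2)(-2) = 2
A²[2,2] = (-2)(0) + (-2)(-2) = 4
A² = 
  [  1,   0]
  [  2,   4]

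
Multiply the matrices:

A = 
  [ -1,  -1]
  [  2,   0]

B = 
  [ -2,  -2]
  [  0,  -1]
A is 2×2 and B is 2×2, so AB is 2×2. Each entry is (row of A)·(column of B):
AB[1,1] = (-1)(-2) + (-1)(0) = 2
AB[1,2] = (-1)(-2) + (-1)(-1) = 3
AB[2,1] = (2)(-2) + (0)(0) = -4
AB[2,2] = (2)(-2) + (0)(-1) = -4

AB = 
  [  2,   3]
  [ -4,  -4]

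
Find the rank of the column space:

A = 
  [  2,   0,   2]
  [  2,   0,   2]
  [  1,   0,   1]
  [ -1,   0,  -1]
dim(Col(A)) = 1

Row reduce:
R2 → R2 - (1)·R1
R3 → R3 - (1/2)·R1
R4 → R4 + (1/2)·R1
REF = 
  [  2,   0,   2]
  [  0,   0,   0]
  [  0,   0,   0]
  [  0,   0,   0]
Pivot columns: 1 → 1 pivot.
dim(Col(A)) = number of pivot columns = 1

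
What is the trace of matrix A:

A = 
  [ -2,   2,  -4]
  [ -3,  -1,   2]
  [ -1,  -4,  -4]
-7

tr(A) = -2 + -1 + -4 = -7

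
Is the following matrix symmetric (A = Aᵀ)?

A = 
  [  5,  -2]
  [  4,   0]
No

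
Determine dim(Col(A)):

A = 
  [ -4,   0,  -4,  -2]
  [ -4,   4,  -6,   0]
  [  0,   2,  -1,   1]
Row reduce:
R2 → R2 - (1)·R1
R3 → R3 - (1/2)·R2
REF = 
  [ -4,   0,  -4,  -2]
  [  0,   4,  -2,   2]
  [  0,   0,   0,   0]
Pivot columns: 1, 2 → 2 pivots.
dim(Col(A)) = number of pivot columns = 2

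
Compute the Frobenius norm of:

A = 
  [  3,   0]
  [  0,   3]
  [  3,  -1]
||A||_F = 5.292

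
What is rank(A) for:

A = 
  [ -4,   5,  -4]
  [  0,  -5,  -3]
rank(A) = 2

Row reduce:
(no row operations needed)
REF = 
  [ -4,   5,  -4]
  [  0,  -5,  -3]
Pivot columns: 1, 2 → 2 pivots.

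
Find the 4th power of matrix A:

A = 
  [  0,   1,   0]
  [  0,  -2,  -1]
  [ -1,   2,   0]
A² = A·A:
A²[1,1] = (0)(0) + (1)(0) + (0)(-1) = 0
A²[1,2] = (0)(1) + (1)(-2) + (0)(2) = -2
A²[1,3] = (0)(0) + (1)(-1) + (0)(0) = -1
A²[2,1] = (0)(0) + (-2)(0) + (-1)(-1) = 1
A²[2,2] = (0)(1) + (-2)(-2) + (-1)(2) = 2
A²[2,3] = (0)(0) + (-2)(-1) + (-1)(0) = 2
A²[3,1] = (-1)(0) + (2)(0) + (0)(-1) = 0
A²[3,2] = (-1)(1) + (2)(-2) + (0)(2) = -5
A²[3,3] = (-1)(0) + (2)(-1) + (0)(0) = -2
A² = 
  [  0,  -2,  -1]
  [  1,   2,   2]
  [  0,  -5,  -2]

A^3 = A^2·A:
A^3[1,1] = (0)(0) + (-2)(0) + (-1)(-1) = 1
A^3[1,2] = (0)(1) + (-2)(-2) + (-1)(2) = 2
A^3[1,3] = (0)(0) + (-2)(-1) + (-1)(0) = 2
A^3[2,1] = (1)(0) + (2)(0) + (2)(-1) = -2
A^3[2,2] = (1)(1) + (2)(-2) + (2)(2) = 1
A^3[2,3] = (1)(0) + (2)(-1) + (2)(0) = -2
A^3[3,1] = (0)(0) + (-5)(0) + (-2)(-1) = 2
A^3[3,2] = (0)(1) + (-5)(-2) + (-2)(2) = 6
A^3[3,3] = (0)(0) + (-5)(-1) + (-2)(0) = 5
A^3 = 
  [  1,   2,   2]
  [ -2,   1,  -2]
  [  2,   6,   5]

A^4 = A^3·A:
A^4[1,1] = (1)(0) + (2)(0) + (2)(-1) = -2
A^4[1,2] = (1)(1) + (2)(-2) + (2)(2) = 1
A^4[1,3] = (1)(0) + (2)(-1) + (2)(0) = -2
A^4[2,1] = (-2)(0) + (1)(0) + (-2)(-1) = 2
A^4[2,2] = (-2)(1) + (1)(-2) + (-2)(2) = -8
A^4[2,3] = (-2)(0) + (1)(-1) + (-2)(0) = -1
A^4[3,1] = (2)(0) + (6)(0) + (5)(-1) = -5
A^4[3,2] = (2)(1) + (6)(-2) + (5)(2) = 0
A^4[3,3] = (2)(0) + (6)(-1) + (5)(0) = -6
A^4 = 
  [ -2,   1,  -2]
  [  2,  -8,  -1]
  [ -5,   0,  -6]

Therefore
A^4 = 
  [ -2,   1,  -2]
  [  2,  -8,  -1]
  [ -5,   0,  -6]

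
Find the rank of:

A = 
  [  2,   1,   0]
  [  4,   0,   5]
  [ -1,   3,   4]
Row reduce:
R2 → R2 - (2)·R1
R3 → R3 + (1/2)·R1
R3 → R3 + (7/4)·R2
REF = 
  [   2,    1,    0]
  [   0,   -2,    5]
  [   0,    0, 51/4]
Pivot columns: 1, 2, 3 → 3 pivots.

rank(A) = 3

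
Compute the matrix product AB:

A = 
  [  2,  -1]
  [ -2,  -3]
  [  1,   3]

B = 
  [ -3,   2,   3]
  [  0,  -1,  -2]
A is 3×2 and B is 2×3, so AB is 3×3. Each entry is (row of A)·(column of B):
AB[1,1] = (2)(-3) + (-1)(0) = -6
AB[1,2] = (2)(2) + (-1)(-1) = 5
AB[1,3] = (2)(3) + (-1)(-2) = 8
AB[2,1] = (-2)(-3) + (-3)(0) = 6
AB[2,2] = (-2)(2) + (-3)(-1) = -1
AB[2,3] = (-2)(3) + (-3)(-2) = 0
AB[3,1] = (1)(-3) + (3)(0) = -3
AB[3,2] = (1)(2) + (3)(-1) = -1
AB[3,3] = (1)(3) + (3)(-2) = -3

AB = 
  [ -6,   5,   8]
  [  6,  -1,   0]
  [ -3,  -1,  -3]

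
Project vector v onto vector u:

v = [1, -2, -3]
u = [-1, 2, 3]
v·u = (1)(-1) + (-2)(2) + (-3)(3) = -14
u·u = (-1)² + (2)² + (3)² = 14
proj_u(v) = (v·u / u·u) × u = (-14/14) × u = (-1) × u

proj_u(v) = [1, -2, -3]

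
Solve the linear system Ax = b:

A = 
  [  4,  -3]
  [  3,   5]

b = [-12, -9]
x = [-3, 0]

Row reduce the augmented matrix [A|b]:
R2 → R2 - (3/4)·R1
REF = 
  [   4,   -3,  -12]
  [   0, 29/4,    0]

Back-substitution:
x₂ = 0 / (29/4) = 0
x₁ = (-12 - (-3)(0)) / 4 = -3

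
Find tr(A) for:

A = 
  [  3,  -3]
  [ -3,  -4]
-1

tr(A) = 3 + -4 = -1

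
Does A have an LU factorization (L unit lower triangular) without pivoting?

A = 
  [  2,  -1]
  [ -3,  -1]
Yes.
A[1,1] = 2 ≠ 0, so Gaussian elimination proceeds without a row swap: multiplier ℓ₂₁ = (-3)/(2) = -3/2, and U[2,2] = -1 - (-3/2)(-1) = -5/2.
L = 
  [   1,    0]
  [-3/2,    1]
U = 
  [   2,   -1]
  [   0, -5/2]
Check row 2 of LU: [(-3/2)(2), (-3/2)(-1) + (-5/2)] = [-3, -1] = row 2 of A ✓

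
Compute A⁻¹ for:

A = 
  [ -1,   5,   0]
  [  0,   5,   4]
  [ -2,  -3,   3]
det(A) = (-1)·((5)(3) - (4)(-3)) - (5)·((0)(3) - (4)(-2)) + (0)·((0)(-3) - (5)(-2))
  = (-1)(27) - (5)(8) + (0)(10)
  = -67
det(A) = -67 ≠ 0, so A is invertible.

Cofactors Cᵢⱼ = (-1)ⁱ⁺ʲ·Mᵢⱼ:
C = 
  [ 27,  -8,  10]
  [-15,  -3, -13]
  [ 20,   4,  -5]

adj(A) = Cᵀ:
adj(A) = 
  [ 27, -15,  20]
  [ -8,  -3,   4]
  [ 10, -13,  -5]

A⁻¹ = (-1/67) · adj(A):
A⁻¹ = 
  [-27/67,  15/67, -20/67]
  [  8/67,   3/67,  -4/67]
  [-10/67,  13/67,   5/67]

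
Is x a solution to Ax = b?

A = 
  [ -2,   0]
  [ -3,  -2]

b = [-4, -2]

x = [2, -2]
Yes

Ax = [-4, -2] = b ✓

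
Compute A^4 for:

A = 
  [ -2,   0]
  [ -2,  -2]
A^4 = 
  [ 16,   0]
  [ 64,  16]

A² = A·A:
A²[1,1] = (-2)(-2) + (0)(-2) = 4
A²[1,2] = (-2)(0) + (0)(-2) = 0
A²[2,1] = (-2)(-2) + (-2)(-2) = 8
A²[2,2] = (-2)(0) + (-2)(-2) = 4
A² = 
  [  4,   0]
  [  8,   4]

A^3 = A^2·A:
A^3[1,1] = (4)(-2) + (0)(-2) = -8
A^3[1,2] = (4)(0) + (0)(-2) = 0
A^3[2,1] = (8)(-2) + (4)(-2) = -24
A^3[2,2] = (8)(0) + (4)(-2) = -8
A^3 = 
  [ -8,   0]
  [-24,  -8]

A^4 = A^3·A:
A^4[1,1] = (-8)(-2) + (0)(-2) = 16
A^4[1,2] = (-8)(0) + (0)(-2) = 0
A^4[2,1] = (-24)(-2) + (-8)(-2) = 64
A^4[2,2] = (-24)(0) + (-8)(-2) = 16
A^4 = 
  [ 16,   0]
  [ 64,  16]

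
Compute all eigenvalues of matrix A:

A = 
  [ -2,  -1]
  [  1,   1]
tr(A) = -1, det(A) = -1
Characteristic polynomial: λ² - tr(A)λ + det(A) = λ² + λ - 1
λ² + λ - 1 = 0  ⇒  λ = (-1 ± √((1)² - 4·(-1)))/2 = (-1 ± √(5))/2
  = (-1 + √5)/2,  (-1 - √5)/2

λ = (-1 + √5)/2, (-1 - √5)/2  (≈ 0.618, -1.618)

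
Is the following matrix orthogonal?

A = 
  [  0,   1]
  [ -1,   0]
Yes

AᵀA = 
  [  1,   0]
  [  0,   1]
= I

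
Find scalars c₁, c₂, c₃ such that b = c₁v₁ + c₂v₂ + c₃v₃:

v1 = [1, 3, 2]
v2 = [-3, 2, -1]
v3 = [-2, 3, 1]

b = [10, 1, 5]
c1 = 3, c2 = -1, c3 = -2

b = 3·v1 + -1·v2 + -2·v3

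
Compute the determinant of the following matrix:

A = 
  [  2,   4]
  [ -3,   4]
20

For a 2×2 matrix, det = ad - bc = (2)(4) - (4)(-3) = 20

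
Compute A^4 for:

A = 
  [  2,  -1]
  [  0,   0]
A^4 = 
  [ 16,  -8]
  [  0,   0]

A² = A·A:
A²[1,1] = (2)(2) + (-1)(0) = 4
A²[1,2] = (2)(-1) + (-1)(0) = -2
A²[2,1] = (0)(2) + (0)(0) = 0
A²[2,2] = (0)(-1) + (0)(0) = 0
A² = 
  [  4,  -2]
  [  0,   0]

A^3 = A^2·A:
A^3[1,1] = (4)(2) + (-2)(0) = 8
A^3[1,2] = (4)(-1) + (-2)(0) = -4
A^3[2,1] = (0)(2) + (0)(0) = 0
A^3[2,2] = (0)(-1) + (0)(0) = 0
A^3 = 
  [  8,  -4]
  [  0,   0]

A^4 = A^3·A:
A^4[1,1] = (8)(2) + (-4)(0) = 16
A^4[1,2] = (8)(-1) + (-4)(0) = -8
A^4[2,1] = (0)(2) + (0)(0) = 0
A^4[2,2] = (0)(-1) + (0)(0) = 0
A^4 = 
  [ 16,  -8]
  [  0,   0]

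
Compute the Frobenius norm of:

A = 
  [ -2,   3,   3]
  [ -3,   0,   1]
||A||_F = 5.657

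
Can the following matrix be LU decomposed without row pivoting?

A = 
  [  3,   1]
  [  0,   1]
Yes.
A[1,1] = 3 ≠ 0, so Gaussian elimination proceeds without a row swap: multiplier ℓ₂₁ = (0)/(3) = 0, and U[2,2] = 1 - (0)(1) = 1.
L = 
  [  1,   0]
  [  0,   1]
U = 
  [  3,   1]
  [  0,   1]
Check row 2 of LU: [(0)(3), (0)(1) + 1] = [0, 1] = row 2 of A ✓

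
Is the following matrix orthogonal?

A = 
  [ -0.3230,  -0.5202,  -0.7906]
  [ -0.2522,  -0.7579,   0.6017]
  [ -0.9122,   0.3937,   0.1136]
Yes

AᵀA = 
  [  1,   0,   0]
  [  0,   1,   0]
  [  0,   0,   1]
≈ I (equal to I up to the 4-dp rounding of the entries)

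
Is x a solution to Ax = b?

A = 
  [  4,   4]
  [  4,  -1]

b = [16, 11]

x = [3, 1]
Yes

Ax = [16, 11] = b ✓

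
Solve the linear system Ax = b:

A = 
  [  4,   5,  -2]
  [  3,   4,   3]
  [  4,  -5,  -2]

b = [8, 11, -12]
Row reduce the augmented matrix [A|b]:
R2 → R2 - (3/4)·R1
R3 → R3 - (1)·R1
R3 → R3 + (40)·R2
REF = 
  [  4,   5,  -2,   8]
  [  0, 1/4, 9/2,   5]
  [  0,   0, 180, 180]

Back-substitution:
x₃ = 180 / 180 = 1
x₂ = (5 - (9/2)(1)) / (1/4) = 2
x₁ = (8 - (5)(2) - (-2)(1)) / 4 = 0

x = [0, 2, 1]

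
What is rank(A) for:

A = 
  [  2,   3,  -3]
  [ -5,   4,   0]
rank(A) = 2

Row reduce:
R2 → R2 + (5/2)·R1
REF = 
  [    2,     3,    -3]
  [    0,  23/2, -15/2]
Pivot columns: 1, 2 → 2 pivots.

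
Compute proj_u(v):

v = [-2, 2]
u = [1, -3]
proj_u(v) = [-4/5, 12/5]

v·u = (-2)(1) + (2)(-3) = -8
u·u = (1)² + (-3)² = 10
proj_u(v) = (v·u / u·u) × u = (-8/10) × u = (-4/5) × u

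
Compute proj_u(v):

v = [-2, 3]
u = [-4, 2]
v·u = (-2)(-4) + (3)(2) = 14
u·u = (-4)² + (2)² = 20
proj_u(v) = (v·u / u·u) × u = (14/20) × u = (7/10) × u

proj_u(v) = [-14/5, 7/5]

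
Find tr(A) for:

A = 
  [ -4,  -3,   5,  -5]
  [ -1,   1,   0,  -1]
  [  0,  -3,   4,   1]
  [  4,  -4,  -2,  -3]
-2

tr(A) = -4 + 1 + 4 + -3 = -2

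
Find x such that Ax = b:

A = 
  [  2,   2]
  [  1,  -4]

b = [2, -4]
x = [0, 1]

Row reduce the augmented matrix [A|b]:
R2 → R2 - (1/2)·R1
REF = 
  [  2,   2,   2]
  [  0,  -5,  -5]

Back-substitution:
x₂ = (-5) / (-5) = 1
x₁ = (2 - (2)(1)) / 2 = 0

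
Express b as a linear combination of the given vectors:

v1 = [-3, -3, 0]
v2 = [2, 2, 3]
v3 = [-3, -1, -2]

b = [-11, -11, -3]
c1 = 3, c2 = -1, c3 = 0

b = 3·v1 + -1·v2 + 0·v3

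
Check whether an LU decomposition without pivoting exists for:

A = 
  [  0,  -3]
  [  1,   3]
No.
A[1,1] = 0 but A[2,1] = 1 ≠ 0. Any LU with L unit lower triangular has (LU)[1,1] = U[1,1] and (LU)[2,1] = L[2,1]·U[1,1]; matching A forces U[1,1] = 0, which then forces (LU)[2,1] = 0 ≠ 1. A row swap (pivoting) is required.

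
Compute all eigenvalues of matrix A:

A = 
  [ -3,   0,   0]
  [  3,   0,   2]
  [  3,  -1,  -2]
λ = -3, -1 + i, -1 - i  (≈ -3, -1 + 1i, -1 - 1i)

Characteristic polynomial: det(λI - A) = λ³ + 5λ² + 8λ + 6
Testing integer divisors of the constant term: p(-3) = 0, so (λ + 3) is a factor:
p(λ) = (λ + 3)(λ² + 2λ + 2)
λ² + 2λ + 2 = 0  ⇒  λ = (-2 ± √((2)² - 4·(2)))/2 = (-2 ± √(-4))/2
  = -1 + i,  -1 - i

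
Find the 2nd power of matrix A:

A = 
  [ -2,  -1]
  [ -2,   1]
A² = A·A:
A²[1,1] = (-2)(-2) + (-1)(-2) = 6
A²[1,2] = (-2)(-1) + (-1)(1) = 1
A²[2,1] = (-2)(-2) + (1)(-2) = 2
A²[2,2] = (-2)(-1) + (1)(1) = 3
A² = 
  [  6,   1]
  [  2,   3]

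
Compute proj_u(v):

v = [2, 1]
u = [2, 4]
v·u = (2)(2) + (1)(4) = 8
u·u = (2)² + (4)² = 20
proj_u(v) = (v·u / u·u) × u = (8/20) × u = (2/5) × u

proj_u(v) = [4/5, 8/5]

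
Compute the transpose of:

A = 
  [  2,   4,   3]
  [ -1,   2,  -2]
Aᵀ = 
  [  2,  -1]
  [  4,   2]
  [  3,  -2]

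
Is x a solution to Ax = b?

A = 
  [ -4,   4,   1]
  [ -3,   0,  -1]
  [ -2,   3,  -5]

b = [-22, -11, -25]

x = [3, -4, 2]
No

Ax = [-26, -11, -28] ≠ b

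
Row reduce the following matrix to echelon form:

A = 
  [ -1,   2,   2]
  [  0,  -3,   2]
Row operations:
No row operations needed (already in echelon form).

Resulting echelon form:
REF = 
  [ -1,   2,   2]
  [  0,  -3,   2]

Rank = 2 (number of non-zero pivot rows).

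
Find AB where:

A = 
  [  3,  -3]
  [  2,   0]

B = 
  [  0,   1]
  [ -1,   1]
AB = 
  [  3,   0]
  [  0,   2]

A is 2×2 and B is 2×2, so AB is 2×2. Each entry is (row of A)·(column of B):
AB[1,1] = (3)(0) + (-3)(-1) = 3
AB[1,2] = (3)(1) + (-3)(1) = 0
AB[2,1] = (2)(0) + (0)(-1) = 0
AB[2,2] = (2)(1) + (0)(1) = 2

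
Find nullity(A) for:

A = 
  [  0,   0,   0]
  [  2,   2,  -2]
nullity(A) = 2

Row reduce:
Swap R1 ↔ R2
REF = 
  [  2,   2,  -2]
  [  0,   0,   0]
Pivot columns: 1 → 1 pivot.
rank(A) = 1, so nullity(A) = 3 - 1 = 2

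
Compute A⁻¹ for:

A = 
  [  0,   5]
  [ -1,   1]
det(A) = (0)(1) - (5)(-1) = 5
For a 2×2 matrix, A⁻¹ = (1/det(A)) · [[d, -b], [-c, a]]
    = (1/5) · [[1, -5], [1, 0]]

A⁻¹ = 
  [1/5,  -1]
  [1/5,   0]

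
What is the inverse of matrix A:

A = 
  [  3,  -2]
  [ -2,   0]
det(A) = (3)(0) - (-2)(-2) = -4
For a 2×2 matrix, A⁻¹ = (1/det(A)) · [[d, -b], [-c, a]]
    = (-1/4) · [[0, 2], [2, 3]]

A⁻¹ = 
  [   0, -1/2]
  [-1/2, -3/4]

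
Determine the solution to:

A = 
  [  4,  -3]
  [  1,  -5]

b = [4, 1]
Row reduce the augmented matrix [A|b]:
R2 → R2 - (1/4)·R1
REF = 
  [    4,    -3,     4]
  [    0, -17/4,     0]

Back-substitution:
x₂ = 0 / (-17/4) = 0
x₁ = (4 - (-3)(0)) / 4 = 1

x = [1, 0]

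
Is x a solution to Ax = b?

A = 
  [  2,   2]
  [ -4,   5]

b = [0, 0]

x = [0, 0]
Yes

Ax = [0, 0] = b ✓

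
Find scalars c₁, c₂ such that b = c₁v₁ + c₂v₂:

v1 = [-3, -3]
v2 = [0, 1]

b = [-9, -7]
c1 = 3, c2 = 2

b = 3·v1 + 2·v2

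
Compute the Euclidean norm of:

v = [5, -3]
5.831

||v||₂ = √((5)² + (-3)²) = √34 = 5.831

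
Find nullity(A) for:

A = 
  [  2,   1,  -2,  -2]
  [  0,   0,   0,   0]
nullity(A) = 3

Row reduce:
(no row operations needed)
REF = 
  [  2,   1,  -2,  -2]
  [  0,   0,   0,   0]
Pivot columns: 1 → 1 pivot.
rank(A) = 1, so nullity(A) = 4 - 1 = 3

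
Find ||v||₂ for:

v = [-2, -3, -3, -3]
5.568

||v||₂ = √((-2)² + (-3)² + (-3)² + (-3)²) = √31 = 5.568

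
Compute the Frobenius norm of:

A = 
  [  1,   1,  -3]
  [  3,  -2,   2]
||A||_F = 5.292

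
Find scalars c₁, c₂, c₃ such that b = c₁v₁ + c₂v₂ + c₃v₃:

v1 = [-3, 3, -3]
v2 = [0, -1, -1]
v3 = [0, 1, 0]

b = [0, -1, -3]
c1 = 0, c2 = 3, c3 = 2

b = 0·v1 + 3·v2 + 2·v3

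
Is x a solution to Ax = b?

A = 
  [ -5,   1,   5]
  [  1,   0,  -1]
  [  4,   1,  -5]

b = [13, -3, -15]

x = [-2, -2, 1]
Yes

Ax = [13, -3, -15] = b ✓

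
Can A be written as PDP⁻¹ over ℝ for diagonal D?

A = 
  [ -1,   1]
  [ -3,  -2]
No

tr(A) = -3, det(A) = 5
Characteristic polynomial: λ² - tr(A)λ + det(A) = λ² + 3λ + 5
λ² + 3λ + 5 = 0  ⇒  λ = (-3 ± √((3)² - 4·(5)))/2 = (-3 ± √(-11))/2
  = (-3 + i√11)/2,  (-3 - i√11)/2
Eigenvalues: (-3 + i√11)/2, (-3 - i√11)/2  (≈ -1.5 + 1.658i, -1.5 - 1.658i)
Has complex eigenvalues (not diagonalizable over ℝ).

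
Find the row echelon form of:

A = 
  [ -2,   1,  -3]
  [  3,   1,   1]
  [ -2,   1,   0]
Row operations:
R2 → R2 + (3/2)·R1
R3 → R3 - (1)·R1

Resulting echelon form:
REF = 
  [  -2,    1,   -3]
  [   0,  5/2, -7/2]
  [   0,    0,    3]

Rank = 3 (number of non-zero pivot rows).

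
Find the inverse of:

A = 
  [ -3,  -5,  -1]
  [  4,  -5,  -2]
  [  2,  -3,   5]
det(A) = (-3)·((-5)(5) - (-2)(-3)) - (-5)·((4)(5) - (-2)(2)) + (-1)·((4)(-3) - (-5)(2))
  = (-3)(-31) - (-5)(24) + (-1)(-2)
  = 215
det(A) = 215 ≠ 0, so A is invertible.

Cofactors Cᵢⱼ = (-1)ⁱ⁺ʲ·Mᵢⱼ:
C = 
  [-31, -24,  -2]
  [ 28, -13, -19]
  [  5, -10,  35]

adj(A) = Cᵀ:
adj(A) = 
  [-31,  28,   5]
  [-24, -13, -10]
  [ -2, -19,  35]

A⁻¹ = (1/215) · adj(A):
A⁻¹ = 
  [-31/215,  28/215,    1/43]
  [-24/215, -13/215,   -2/43]
  [ -2/215, -19/215,    7/43]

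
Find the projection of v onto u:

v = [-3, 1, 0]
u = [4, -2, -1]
v·u = (-3)(4) + (1)(-2) + (0)(-1) = -14
u·u = (4)² + (-2)² + (-1)² = 21
proj_u(v) = (v·u / u·u) × u = (-14/21) × u = (-2/3) × u

proj_u(v) = [-8/3, 4/3, 2/3]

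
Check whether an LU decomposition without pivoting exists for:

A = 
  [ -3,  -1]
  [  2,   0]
Yes.
A[1,1] = -3 ≠ 0, so Gaussian elimination proceeds without a row swap: multiplier ℓ₂₁ = (2)/(-3) = -2/3, and U[2,2] = 0 - (-2/3)(-1) = -2/3.
L = 
  [   1,    0]
  [-2/3,    1]
U = 
  [  -3,   -1]
  [   0, -2/3]
Check row 2 of LU: [(-2/3)(-3), (-2/3)(-1) + (-2/3)] = [2, 0] = row 2 of A ✓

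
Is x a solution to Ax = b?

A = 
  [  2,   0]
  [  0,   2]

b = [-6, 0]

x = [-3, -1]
No

Ax = [-6, -2] ≠ b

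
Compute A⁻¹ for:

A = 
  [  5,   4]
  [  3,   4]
det(A) = (5)(4) - (4)(3) = 8
For a 2×2 matrix, A⁻¹ = (1/det(A)) · [[d, -b], [-c, a]]
    = (1/8) · [[4, -4], [-3, 5]]

A⁻¹ = 
  [ 1/2, -1/2]
  [-3/8,  5/8]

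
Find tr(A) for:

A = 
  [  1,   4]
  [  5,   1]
2

tr(A) = 1 + 1 = 2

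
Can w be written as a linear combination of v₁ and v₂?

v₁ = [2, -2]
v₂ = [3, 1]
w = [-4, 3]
Yes

Form the augmented matrix and row-reduce:
[v₁|v₂|w] = 
  [  2,   3,  -4]
  [ -2,   1,   3]
R2 → R2 + (1)·R1
REF = 
  [  2,   3,  -4]
  [  0,   4,  -1]

No row of the form [0 0 | nonzero], so the system is consistent. Back-substitution gives c₁ = -13/8, c₂ = -1/4: w = (-13/8)·v₁ + (-1/4)·v₂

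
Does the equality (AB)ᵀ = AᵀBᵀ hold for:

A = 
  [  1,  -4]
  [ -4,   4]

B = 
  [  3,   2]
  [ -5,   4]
No

(AB)ᵀ = 
  [ 23, -32]
  [-14,   8]

AᵀBᵀ = 
  [ -5, -21]
  [ -4,  36]

The two matrices differ, so (AB)ᵀ ≠ AᵀBᵀ in general. The correct identity is (AB)ᵀ = BᵀAᵀ.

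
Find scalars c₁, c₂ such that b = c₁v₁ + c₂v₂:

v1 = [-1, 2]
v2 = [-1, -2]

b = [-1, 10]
c1 = 3, c2 = -2

b = 3·v1 + -2·v2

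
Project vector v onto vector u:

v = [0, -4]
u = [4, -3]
v·u = (0)(4) + (-4)(-3) = 12
u·u = (4)² + (-3)² = 25
proj_u(v) = (v·u / u·u) × u = (12/25) × u

proj_u(v) = [48/25, -36/25]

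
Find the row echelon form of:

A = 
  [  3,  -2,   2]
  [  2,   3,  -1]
Row operations:
R2 → R2 - (2/3)·R1

Resulting echelon form:
REF = 
  [   3,   -2,    2]
  [   0, 13/3, -7/3]

Rank = 2 (number of non-zero pivot rows).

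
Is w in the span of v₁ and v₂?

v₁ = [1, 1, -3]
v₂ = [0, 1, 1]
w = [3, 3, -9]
Yes

Form the augmented matrix and row-reduce:
[v₁|v₂|w] = 
  [  1,   0,   3]
  [  1,   1,   3]
  [ -3,   1,  -9]
R2 → R2 - (1)·R1
R3 → R3 + (3)·R1
R3 → R3 - (1)·R2
REF = 
  [  1,   0,   3]
  [  0,   1,   0]
  [  0,   0,   0]

No row of the form [0 0 | nonzero], so the system is consistent. Back-substitution gives c₁ = 3, c₂ = 0: w = (3)·v₁ + (0)·v₂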